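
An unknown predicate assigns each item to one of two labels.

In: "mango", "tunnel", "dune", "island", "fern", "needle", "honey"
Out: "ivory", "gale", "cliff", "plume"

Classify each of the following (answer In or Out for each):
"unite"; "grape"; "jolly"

The common property of the 'In' items is: contains 'n'. No 'Out' item has it.
"unite" — has 'n', hence In. "grape" — no 'n', hence Out. "jolly" — no 'n', hence Out.

In, Out, Out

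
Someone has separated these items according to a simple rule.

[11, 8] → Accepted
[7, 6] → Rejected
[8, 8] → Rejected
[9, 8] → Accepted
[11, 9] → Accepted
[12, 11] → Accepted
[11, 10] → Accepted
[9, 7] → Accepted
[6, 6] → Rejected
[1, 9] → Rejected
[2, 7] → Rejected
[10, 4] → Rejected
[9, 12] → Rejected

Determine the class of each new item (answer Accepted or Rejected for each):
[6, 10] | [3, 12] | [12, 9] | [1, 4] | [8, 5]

'Accepted' ⟺ first > second AND sum ≥ 16.
[6, 10] → 6 < 10, 6+10 = 16 → Rejected. [3, 12] → 3 < 12, 3+12 = 15 → Rejected. [12, 9] → 12 > 9, 12+9 = 21 → Accepted. [1, 4] → 1 < 4, 1+4 = 5 → Rejected. [8, 5] → 8 > 5, 8+5 = 13 → Rejected.

Rejected, Rejected, Accepted, Rejected, Rejected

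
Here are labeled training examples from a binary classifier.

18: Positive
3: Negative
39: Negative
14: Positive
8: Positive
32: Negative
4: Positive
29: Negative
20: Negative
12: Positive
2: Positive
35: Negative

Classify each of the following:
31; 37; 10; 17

Rule: even AND at most 18. This holds for each 'Positive' example and fails for each 'Negative' one.
31: Negative (31 is odd, 31 > 18).
37: Negative (37 is odd, 37 > 18).
10: Positive (10 is even, 10 ≤ 18).
17: Negative (17 is odd, 17 ≤ 18).

Negative, Negative, Positive, Negative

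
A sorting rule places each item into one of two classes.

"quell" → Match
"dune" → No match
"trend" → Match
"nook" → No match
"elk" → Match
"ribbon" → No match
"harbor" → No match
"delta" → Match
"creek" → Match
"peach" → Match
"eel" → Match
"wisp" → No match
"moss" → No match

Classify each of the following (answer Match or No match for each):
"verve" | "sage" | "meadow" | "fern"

'Match' ⟺ odd length.
"verve": length 5 — satisfies this, so Match.
"sage": length 4 — does not pass, so No match.
"meadow": length 6 — does not pass, so No match.
"fern": length 4 — does not pass, so No match.

Match, No match, No match, No match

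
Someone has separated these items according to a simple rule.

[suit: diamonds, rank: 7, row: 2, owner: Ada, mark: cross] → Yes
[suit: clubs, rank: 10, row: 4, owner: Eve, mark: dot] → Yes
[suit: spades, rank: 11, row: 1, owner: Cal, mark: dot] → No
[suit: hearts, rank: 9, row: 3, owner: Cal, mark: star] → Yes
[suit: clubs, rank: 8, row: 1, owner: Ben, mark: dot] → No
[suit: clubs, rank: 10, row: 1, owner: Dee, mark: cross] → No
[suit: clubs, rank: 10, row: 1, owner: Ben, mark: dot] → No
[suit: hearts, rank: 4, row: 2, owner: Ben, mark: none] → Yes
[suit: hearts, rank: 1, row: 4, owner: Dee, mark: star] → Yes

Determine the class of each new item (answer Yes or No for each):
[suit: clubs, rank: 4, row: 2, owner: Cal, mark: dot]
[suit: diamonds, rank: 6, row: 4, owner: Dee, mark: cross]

Yes, Yes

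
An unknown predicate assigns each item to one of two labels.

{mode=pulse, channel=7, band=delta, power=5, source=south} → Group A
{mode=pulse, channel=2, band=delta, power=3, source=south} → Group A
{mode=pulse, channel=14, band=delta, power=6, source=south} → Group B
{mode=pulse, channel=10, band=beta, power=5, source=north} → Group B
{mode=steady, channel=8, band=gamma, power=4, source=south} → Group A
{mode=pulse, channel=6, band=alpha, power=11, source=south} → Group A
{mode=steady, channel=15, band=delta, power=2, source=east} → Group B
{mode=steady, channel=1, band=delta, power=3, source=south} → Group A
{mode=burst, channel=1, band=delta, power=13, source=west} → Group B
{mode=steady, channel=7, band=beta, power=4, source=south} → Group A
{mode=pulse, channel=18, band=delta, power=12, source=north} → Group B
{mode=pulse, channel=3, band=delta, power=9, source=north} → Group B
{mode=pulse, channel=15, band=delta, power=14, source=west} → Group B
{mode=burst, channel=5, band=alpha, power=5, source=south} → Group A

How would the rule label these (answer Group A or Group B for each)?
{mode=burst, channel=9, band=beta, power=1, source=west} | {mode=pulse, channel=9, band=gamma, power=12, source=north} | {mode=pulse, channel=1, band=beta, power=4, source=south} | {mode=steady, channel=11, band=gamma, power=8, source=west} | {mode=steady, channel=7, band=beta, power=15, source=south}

The classifier is using: source is south AND channel ≤ 8.

Group B, Group B, Group A, Group B, Group A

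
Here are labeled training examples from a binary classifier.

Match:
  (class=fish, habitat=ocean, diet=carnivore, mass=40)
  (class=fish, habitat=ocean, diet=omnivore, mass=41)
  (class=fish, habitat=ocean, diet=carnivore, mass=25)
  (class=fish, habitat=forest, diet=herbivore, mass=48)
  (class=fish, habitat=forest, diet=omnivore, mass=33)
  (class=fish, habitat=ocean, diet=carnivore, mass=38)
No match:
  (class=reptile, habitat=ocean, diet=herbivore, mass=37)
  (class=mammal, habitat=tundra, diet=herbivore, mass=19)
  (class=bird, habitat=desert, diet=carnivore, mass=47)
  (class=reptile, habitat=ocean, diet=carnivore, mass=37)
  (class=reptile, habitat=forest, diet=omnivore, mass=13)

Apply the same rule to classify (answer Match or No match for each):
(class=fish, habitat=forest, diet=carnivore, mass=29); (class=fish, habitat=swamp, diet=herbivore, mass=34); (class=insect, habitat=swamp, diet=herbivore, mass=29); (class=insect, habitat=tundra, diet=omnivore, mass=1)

The pattern is that an item is 'Match' exactly when: class is fish.
(class=fish, habitat=forest, diet=carnivore, mass=29): Match (class is fish).
(class=fish, habitat=swamp, diet=herbivore, mass=34): Match (class is fish).
(class=insect, habitat=swamp, diet=herbivore, mass=29): No match (class is insect).
(class=insect, habitat=tundra, diet=omnivore, mass=1): No match (class is insect).

Match, Match, No match, No match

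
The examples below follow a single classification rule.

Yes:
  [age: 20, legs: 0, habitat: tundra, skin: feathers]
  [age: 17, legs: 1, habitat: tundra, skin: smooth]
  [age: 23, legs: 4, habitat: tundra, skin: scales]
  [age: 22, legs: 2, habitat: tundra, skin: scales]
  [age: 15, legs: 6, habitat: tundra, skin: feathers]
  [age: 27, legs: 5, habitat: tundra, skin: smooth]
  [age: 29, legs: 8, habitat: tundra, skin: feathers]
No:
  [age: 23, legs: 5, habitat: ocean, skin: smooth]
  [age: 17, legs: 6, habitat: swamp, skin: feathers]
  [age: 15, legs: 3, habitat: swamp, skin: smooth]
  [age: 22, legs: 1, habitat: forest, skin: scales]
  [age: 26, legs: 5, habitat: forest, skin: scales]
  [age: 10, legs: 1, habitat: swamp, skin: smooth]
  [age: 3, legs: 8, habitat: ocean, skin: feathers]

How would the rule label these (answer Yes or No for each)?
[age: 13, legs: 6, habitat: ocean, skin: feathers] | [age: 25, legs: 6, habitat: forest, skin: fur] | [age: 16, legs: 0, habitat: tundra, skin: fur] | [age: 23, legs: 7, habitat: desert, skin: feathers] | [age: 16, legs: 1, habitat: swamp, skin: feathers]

'Yes' ⟺ habitat is tundra.
[age: 13, legs: 6, habitat: ocean, skin: feathers]: habitat is ocean, does not satisfy this → No.
[age: 25, legs: 6, habitat: forest, skin: fur]: habitat is forest, does not satisfy this → No.
[age: 16, legs: 0, habitat: tundra, skin: fur]: habitat is tundra, fits → Yes.
[age: 23, legs: 7, habitat: desert, skin: feathers]: habitat is desert, does not satisfy this → No.
[age: 16, legs: 1, habitat: swamp, skin: feathers]: habitat is swamp, does not satisfy this → No.

No, No, Yes, No, No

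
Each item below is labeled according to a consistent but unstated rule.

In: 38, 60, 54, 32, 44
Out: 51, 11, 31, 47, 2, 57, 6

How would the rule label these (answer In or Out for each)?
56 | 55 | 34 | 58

The simplest hypothesis consistent with all the labels is: even AND at least 11.
56 — 56 is even, 56 ≥ 11, hence In. 55 — 55 is odd, 55 ≥ 11, hence Out. 34 — 34 is even, 34 ≥ 11, hence In. 58 — 58 is even, 58 ≥ 11, hence In.

In, Out, In, In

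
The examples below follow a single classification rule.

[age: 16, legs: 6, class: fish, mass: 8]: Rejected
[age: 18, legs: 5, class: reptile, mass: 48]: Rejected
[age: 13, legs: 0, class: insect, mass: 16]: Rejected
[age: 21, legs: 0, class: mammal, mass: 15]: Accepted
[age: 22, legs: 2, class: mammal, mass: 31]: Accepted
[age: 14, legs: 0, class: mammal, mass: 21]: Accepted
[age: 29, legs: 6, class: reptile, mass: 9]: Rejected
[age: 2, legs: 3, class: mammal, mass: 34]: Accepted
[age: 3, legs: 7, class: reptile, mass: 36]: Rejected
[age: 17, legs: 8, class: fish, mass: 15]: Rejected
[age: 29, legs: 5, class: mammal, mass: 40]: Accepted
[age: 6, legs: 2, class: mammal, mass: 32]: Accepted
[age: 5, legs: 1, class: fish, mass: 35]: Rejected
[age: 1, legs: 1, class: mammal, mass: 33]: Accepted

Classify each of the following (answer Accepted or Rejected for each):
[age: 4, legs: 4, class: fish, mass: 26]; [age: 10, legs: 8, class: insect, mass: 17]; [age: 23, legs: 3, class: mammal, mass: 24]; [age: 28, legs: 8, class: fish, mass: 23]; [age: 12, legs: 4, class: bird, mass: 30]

Rejected, Rejected, Accepted, Rejected, Rejected

A rule that fits every label: class is mammal — true of each 'Accepted' example, false of each 'Rejected' one.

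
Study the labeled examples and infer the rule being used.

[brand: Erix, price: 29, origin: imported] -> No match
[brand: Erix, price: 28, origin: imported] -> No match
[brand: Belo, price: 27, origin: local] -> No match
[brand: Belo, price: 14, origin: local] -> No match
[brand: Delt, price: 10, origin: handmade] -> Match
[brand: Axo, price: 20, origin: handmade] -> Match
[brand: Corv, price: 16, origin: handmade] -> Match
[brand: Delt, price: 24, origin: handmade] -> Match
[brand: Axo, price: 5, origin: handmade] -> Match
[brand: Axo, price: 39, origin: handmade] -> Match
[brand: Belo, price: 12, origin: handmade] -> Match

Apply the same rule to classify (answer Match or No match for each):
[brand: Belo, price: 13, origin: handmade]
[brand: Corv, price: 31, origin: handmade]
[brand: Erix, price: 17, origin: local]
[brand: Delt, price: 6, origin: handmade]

Match, Match, No match, Match

The common property of the 'Match' items is: origin is handmade. No 'No match' item has it.
[brand: Belo, price: 13, origin: handmade] — origin is handmade, hence Match.
[brand: Corv, price: 31, origin: handmade] — origin is handmade, hence Match.
[brand: Erix, price: 17, origin: local] — origin is local, hence No match.
[brand: Delt, price: 6, origin: handmade] — origin is handmade, hence Match.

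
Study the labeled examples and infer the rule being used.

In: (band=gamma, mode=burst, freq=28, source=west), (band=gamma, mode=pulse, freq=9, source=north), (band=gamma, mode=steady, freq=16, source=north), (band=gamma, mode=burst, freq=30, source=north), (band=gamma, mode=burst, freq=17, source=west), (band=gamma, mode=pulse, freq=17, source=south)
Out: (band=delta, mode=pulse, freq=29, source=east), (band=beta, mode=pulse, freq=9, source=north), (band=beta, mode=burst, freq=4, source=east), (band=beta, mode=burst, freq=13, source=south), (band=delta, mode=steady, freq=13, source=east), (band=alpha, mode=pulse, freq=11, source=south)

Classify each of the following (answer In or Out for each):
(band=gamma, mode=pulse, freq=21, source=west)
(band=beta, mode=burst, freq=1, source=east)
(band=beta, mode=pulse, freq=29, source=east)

Checking candidate rules against both groups, what survives is: band is gamma.
(band=gamma, mode=pulse, freq=21, source=west): In (band is gamma).
(band=beta, mode=burst, freq=1, source=east): Out (band is beta).
(band=beta, mode=pulse, freq=29, source=east): Out (band is beta).

In, Out, Out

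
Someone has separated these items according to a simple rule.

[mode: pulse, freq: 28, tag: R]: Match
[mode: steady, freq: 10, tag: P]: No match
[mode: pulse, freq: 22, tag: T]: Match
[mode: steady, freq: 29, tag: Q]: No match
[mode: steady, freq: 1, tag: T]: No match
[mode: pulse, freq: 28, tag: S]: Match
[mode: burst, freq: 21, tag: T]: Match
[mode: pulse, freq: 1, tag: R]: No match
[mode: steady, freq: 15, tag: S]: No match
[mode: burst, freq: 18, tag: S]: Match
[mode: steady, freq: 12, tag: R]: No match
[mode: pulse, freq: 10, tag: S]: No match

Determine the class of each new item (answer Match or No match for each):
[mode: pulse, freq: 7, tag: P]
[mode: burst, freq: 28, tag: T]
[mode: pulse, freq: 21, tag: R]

The distinguishing property — freq ≥ 18 AND freq ≤ 28 — holds for all the 'Match' cases and none of the 'No match' cases.
[mode: pulse, freq: 7, tag: P]: freq = 7, lacks this property → No match.
[mode: burst, freq: 28, tag: T]: freq = 28, fits → Match.
[mode: pulse, freq: 21, tag: R]: freq = 21, fits → Match.

No match, Match, Match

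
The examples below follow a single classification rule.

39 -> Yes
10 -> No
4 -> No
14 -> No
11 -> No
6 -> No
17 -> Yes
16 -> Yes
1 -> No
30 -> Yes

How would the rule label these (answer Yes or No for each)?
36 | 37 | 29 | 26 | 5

One predicate separates the groups cleanly: at least 16.

Yes, Yes, Yes, Yes, No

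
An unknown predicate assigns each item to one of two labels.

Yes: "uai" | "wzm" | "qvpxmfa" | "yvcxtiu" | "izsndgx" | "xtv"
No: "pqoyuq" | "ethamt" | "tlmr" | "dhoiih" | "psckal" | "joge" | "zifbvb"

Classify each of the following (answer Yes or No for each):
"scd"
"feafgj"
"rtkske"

Yes, No, No

Comparing the two groups points to one rule — odd length.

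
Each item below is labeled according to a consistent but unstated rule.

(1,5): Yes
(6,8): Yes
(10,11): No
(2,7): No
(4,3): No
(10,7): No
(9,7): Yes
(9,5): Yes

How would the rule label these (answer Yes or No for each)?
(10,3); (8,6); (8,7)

Looking at the examples, the only property every 'Yes' case has and every 'No' case lacks is: sum is even.
(10,3): 10+3 = 13 — fails the rule, so No.
(8,6): 8+6 = 14 — qualifies, so Yes.
(8,7): 8+7 = 15 — fails the rule, so No.

No, Yes, No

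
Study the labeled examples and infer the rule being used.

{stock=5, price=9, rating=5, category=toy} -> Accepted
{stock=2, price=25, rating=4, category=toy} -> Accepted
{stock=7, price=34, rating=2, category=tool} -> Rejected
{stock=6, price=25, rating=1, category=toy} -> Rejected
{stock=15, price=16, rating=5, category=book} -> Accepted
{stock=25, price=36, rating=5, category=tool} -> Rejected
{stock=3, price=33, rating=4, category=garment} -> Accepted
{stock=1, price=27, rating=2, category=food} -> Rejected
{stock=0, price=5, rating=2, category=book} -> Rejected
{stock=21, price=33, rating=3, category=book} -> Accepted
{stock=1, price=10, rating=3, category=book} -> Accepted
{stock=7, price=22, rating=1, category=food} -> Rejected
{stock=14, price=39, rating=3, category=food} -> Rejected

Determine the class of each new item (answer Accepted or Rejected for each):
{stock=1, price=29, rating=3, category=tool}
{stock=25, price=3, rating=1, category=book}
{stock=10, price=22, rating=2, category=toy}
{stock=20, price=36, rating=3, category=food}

All 'Accepted' examples share one property — rating ≥ 3 AND price ≤ 33 — and every 'Rejected' example lacks it.

Accepted, Rejected, Rejected, Rejected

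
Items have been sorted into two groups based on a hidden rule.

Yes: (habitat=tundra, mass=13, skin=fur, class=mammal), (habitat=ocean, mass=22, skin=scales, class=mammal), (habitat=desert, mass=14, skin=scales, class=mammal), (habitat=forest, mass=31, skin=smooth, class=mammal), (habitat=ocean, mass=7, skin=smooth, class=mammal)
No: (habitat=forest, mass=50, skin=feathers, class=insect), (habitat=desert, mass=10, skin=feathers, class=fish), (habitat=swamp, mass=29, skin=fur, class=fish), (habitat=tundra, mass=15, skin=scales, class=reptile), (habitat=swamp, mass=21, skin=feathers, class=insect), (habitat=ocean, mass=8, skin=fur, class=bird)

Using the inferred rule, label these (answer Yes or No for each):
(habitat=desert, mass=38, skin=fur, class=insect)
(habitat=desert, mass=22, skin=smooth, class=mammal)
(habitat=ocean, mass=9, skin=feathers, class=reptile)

A rule that fits every label: class is mammal — true of each 'Yes' example, false of each 'No' one.
(habitat=desert, mass=38, skin=fur, class=insect): No (class is insect).
(habitat=desert, mass=22, skin=smooth, class=mammal): Yes (class is mammal).
(habitat=ocean, mass=9, skin=feathers, class=reptile): No (class is reptile).

No, Yes, No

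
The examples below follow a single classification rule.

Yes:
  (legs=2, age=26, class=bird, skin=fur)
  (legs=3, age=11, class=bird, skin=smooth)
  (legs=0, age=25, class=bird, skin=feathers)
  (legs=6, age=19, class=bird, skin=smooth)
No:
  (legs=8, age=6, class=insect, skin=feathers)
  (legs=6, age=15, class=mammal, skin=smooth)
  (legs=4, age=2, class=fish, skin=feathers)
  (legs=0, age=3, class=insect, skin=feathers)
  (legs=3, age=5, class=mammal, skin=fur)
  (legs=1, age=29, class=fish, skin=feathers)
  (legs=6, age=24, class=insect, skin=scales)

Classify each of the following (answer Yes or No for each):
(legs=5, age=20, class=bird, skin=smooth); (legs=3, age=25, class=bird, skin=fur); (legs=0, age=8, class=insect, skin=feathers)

Yes, Yes, No

The simplest hypothesis consistent with all the labels is: class is bird.
(legs=5, age=20, class=bird, skin=smooth): class is bird — matches, so Yes. (legs=3, age=25, class=bird, skin=fur): class is bird — matches, so Yes. (legs=0, age=8, class=insect, skin=feathers): class is insect — fails this test, so No.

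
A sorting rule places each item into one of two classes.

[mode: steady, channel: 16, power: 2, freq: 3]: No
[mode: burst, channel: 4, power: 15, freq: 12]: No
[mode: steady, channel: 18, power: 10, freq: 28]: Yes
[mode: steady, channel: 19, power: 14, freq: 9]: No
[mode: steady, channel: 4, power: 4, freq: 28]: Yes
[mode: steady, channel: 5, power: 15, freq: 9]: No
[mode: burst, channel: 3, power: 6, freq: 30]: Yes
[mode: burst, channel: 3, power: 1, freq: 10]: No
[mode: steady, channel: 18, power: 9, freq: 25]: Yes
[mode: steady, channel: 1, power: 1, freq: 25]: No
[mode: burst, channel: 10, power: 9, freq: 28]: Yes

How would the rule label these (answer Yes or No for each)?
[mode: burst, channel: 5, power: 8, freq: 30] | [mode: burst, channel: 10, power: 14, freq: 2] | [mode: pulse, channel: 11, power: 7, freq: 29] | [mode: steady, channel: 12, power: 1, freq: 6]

One predicate separates the groups cleanly: freq ≥ 25 AND power ≥ 2.
[mode: burst, channel: 5, power: 8, freq: 30]: Yes (freq = 30, power = 8).
[mode: burst, channel: 10, power: 14, freq: 2]: No (freq = 2, power = 14).
[mode: pulse, channel: 11, power: 7, freq: 29]: Yes (freq = 29, power = 7).
[mode: steady, channel: 12, power: 1, freq: 6]: No (freq = 6, power = 1).

Yes, No, Yes, No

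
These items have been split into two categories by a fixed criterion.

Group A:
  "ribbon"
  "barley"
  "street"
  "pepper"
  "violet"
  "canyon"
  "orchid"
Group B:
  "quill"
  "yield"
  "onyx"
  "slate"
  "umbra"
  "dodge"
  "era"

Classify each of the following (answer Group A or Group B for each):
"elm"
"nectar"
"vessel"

One predicate separates the groups cleanly: length 6.
Group B: "elm", since length 3. Group A: "nectar", since length 6. Group A: "vessel", since length 6.

Group B, Group A, Group A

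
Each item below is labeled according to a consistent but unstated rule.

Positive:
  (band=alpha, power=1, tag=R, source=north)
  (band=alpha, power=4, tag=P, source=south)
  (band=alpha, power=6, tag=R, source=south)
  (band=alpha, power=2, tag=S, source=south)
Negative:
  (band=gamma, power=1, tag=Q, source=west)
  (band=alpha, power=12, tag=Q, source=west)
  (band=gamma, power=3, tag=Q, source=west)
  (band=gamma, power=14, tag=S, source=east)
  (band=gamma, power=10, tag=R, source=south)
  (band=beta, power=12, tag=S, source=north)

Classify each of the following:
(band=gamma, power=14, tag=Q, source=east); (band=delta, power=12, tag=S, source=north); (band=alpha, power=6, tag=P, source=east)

Every 'Positive' example satisfies: band is alpha AND power ≤ 6. None of the 'Negative' examples do.
(band=gamma, power=14, tag=Q, source=east): band is gamma, power = 14 — fails the rule, so Negative. (band=delta, power=12, tag=S, source=north): band is delta, power = 12 — fails the rule, so Negative. (band=alpha, power=6, tag=P, source=east): band is alpha, power = 6 — matches, so Positive.

Negative, Negative, Positive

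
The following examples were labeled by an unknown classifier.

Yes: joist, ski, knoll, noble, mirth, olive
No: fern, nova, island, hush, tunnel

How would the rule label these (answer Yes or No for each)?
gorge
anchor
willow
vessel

The simplest hypothesis consistent with all the labels is: odd length.
gorge: Yes (length 5).
anchor: No (length 6).
willow: No (length 6).
vessel: No (length 6).

Yes, No, No, No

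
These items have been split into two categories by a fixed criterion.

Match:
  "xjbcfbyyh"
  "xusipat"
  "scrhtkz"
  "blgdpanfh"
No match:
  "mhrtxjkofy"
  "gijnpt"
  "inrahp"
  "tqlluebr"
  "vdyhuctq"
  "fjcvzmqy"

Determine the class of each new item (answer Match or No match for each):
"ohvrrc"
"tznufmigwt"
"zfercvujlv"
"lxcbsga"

Comparing the two groups points to one rule — odd length.

No match, No match, No match, Match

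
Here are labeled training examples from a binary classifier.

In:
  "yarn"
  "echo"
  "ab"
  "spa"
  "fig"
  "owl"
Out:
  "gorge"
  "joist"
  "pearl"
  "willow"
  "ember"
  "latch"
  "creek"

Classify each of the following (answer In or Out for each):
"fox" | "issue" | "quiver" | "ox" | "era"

In, Out, Out, In, In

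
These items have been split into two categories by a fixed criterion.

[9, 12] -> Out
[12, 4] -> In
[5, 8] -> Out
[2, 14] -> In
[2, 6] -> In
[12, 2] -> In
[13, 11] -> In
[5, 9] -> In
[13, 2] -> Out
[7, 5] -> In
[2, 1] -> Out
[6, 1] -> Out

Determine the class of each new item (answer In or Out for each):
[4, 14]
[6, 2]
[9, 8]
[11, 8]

In, In, Out, Out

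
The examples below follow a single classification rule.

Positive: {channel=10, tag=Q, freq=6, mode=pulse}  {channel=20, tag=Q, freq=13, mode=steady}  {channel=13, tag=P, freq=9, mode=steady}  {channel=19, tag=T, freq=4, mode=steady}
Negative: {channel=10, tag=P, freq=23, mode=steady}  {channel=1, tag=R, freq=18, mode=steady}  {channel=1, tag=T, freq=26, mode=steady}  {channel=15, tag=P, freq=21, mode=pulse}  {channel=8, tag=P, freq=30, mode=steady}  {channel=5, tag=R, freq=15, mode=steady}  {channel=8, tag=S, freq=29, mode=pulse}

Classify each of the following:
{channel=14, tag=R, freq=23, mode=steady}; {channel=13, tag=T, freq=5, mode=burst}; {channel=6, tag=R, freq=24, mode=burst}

Negative, Positive, Negative

The distinguishing property — freq ≤ 13 — holds for all the 'Positive' cases and none of the 'Negative' cases.
{channel=14, tag=R, freq=23, mode=steady}: freq = 23, fails the rule → Negative. {channel=13, tag=T, freq=5, mode=burst}: freq = 5, checks out → Positive. {channel=6, tag=R, freq=24, mode=burst}: freq = 24, fails the rule → Negative.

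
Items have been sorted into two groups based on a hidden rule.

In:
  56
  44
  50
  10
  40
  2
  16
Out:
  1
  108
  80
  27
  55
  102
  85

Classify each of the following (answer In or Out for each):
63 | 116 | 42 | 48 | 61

All 'In' examples share one property — even AND at most 56 — and every 'Out' example lacks it.
63: 63 is odd, 63 > 56 — does not fit, so Out. 116: 116 is even, 116 > 56 — does not fit, so Out. 42: 42 is even, 42 ≤ 56 — has this property, so In. 48: 48 is even, 48 ≤ 56 — has this property, so In. 61: 61 is odd, 61 > 56 — does not fit, so Out.

Out, Out, In, In, Out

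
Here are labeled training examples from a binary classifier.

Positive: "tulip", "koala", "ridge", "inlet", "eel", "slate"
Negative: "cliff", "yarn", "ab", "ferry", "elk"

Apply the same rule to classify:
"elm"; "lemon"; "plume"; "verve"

Negative, Positive, Positive, Positive

The pattern is that an item is 'Positive' exactly when: has ≥ 2 vowels.
"elm": 1 vowel — fails this test, so Negative. "lemon": 2 vowels — qualifies, so Positive. "plume": 2 vowels — qualifies, so Positive. "verve": 2 vowels — qualifies, so Positive.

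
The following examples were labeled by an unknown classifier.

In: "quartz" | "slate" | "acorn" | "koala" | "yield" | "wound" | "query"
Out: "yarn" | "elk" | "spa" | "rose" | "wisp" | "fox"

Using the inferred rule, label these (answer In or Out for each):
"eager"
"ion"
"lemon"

In, Out, In

The pattern is that an item is 'In' exactly when: length ≥ 5.
"eager" → length 5 → In. "ion" → length 3 → Out. "lemon" → length 5 → In.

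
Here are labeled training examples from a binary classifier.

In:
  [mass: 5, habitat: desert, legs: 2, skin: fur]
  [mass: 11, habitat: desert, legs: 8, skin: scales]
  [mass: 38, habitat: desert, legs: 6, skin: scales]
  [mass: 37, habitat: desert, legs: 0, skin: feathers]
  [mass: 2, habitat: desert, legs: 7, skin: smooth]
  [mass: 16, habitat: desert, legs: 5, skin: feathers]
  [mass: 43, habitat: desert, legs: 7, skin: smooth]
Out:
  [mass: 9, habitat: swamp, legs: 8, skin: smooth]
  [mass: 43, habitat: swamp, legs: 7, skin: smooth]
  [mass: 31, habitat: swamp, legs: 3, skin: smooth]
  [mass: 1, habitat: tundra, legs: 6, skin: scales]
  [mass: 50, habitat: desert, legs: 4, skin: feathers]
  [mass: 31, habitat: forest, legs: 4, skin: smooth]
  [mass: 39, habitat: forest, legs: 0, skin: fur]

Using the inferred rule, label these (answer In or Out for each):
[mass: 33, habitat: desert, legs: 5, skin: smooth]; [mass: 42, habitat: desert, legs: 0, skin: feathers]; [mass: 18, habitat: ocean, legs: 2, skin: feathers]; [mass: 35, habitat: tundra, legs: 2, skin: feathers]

In, In, Out, Out

Every 'In' example satisfies: habitat is desert AND mass ≤ 43. None of the 'Out' examples do.
[mass: 33, habitat: desert, legs: 5, skin: smooth]: habitat is desert, mass = 33 — fits, so In.
[mass: 42, habitat: desert, legs: 0, skin: feathers]: habitat is desert, mass = 42 — fits, so In.
[mass: 18, habitat: ocean, legs: 2, skin: feathers]: habitat is ocean, mass = 18 — does not satisfy this, so Out.
[mass: 35, habitat: tundra, legs: 2, skin: feathers]: habitat is tundra, mass = 35 — does not satisfy this, so Out.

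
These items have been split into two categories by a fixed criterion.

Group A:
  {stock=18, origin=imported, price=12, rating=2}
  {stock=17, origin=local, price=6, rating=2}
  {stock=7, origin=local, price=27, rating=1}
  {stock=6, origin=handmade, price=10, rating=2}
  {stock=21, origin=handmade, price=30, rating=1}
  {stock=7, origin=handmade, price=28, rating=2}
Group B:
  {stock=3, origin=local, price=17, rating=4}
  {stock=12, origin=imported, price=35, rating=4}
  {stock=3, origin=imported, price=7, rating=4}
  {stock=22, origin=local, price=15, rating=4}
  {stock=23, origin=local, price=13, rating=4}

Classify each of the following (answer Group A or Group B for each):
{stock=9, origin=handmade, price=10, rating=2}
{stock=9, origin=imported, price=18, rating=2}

A rule that fits every label: rating ≤ 2 — true of each 'Group A' example, false of each 'Group B' one.
Group A: {stock=9, origin=handmade, price=10, rating=2}, since rating = 2. Group A: {stock=9, origin=imported, price=18, rating=2}, since rating = 2.

Group A, Group A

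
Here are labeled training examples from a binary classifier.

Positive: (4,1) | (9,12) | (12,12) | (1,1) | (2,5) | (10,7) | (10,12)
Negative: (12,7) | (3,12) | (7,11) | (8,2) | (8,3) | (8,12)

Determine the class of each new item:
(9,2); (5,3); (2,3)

The pattern is that an item is 'Positive' exactly when: |first − second| ≤ 3.
(9,2) — |9−2| = 7, hence Negative.
(5,3) — |5−3| = 2, hence Positive.
(2,3) — |2−3| = 1, hence Positive.

Negative, Positive, Positive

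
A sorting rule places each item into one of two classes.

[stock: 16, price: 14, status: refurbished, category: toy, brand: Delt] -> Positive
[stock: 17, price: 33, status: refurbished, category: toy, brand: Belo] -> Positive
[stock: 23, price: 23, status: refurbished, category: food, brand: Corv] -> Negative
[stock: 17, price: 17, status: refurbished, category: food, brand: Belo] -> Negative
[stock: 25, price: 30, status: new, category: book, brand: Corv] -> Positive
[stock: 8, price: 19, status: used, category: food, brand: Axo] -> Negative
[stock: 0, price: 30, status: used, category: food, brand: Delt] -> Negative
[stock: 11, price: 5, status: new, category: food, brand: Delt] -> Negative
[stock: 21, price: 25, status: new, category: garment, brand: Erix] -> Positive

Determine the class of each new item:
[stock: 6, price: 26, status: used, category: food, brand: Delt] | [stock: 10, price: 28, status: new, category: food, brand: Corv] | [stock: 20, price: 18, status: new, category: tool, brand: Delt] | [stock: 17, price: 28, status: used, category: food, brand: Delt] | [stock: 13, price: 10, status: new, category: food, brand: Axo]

One predicate separates the groups cleanly: category is not food.
[stock: 6, price: 26, status: used, category: food, brand: Delt] — category is food, hence Negative.
[stock: 10, price: 28, status: new, category: food, brand: Corv] — category is food, hence Negative.
[stock: 20, price: 18, status: new, category: tool, brand: Delt] — category is tool, hence Positive.
[stock: 17, price: 28, status: used, category: food, brand: Delt] — category is food, hence Negative.
[stock: 13, price: 10, status: new, category: food, brand: Axo] — category is food, hence Negative.

Negative, Negative, Positive, Negative, Negative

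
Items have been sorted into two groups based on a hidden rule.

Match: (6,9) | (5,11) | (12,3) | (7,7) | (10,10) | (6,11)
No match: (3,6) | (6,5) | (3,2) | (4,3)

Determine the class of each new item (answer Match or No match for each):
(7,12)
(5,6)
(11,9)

'Match' ⟺ sum ≥ 14.
(7,12): 7+12 = 19 — satisfies this, so Match. (5,6): 5+6 = 11 — fails this test, so No match. (11,9): 11+9 = 20 — satisfies this, so Match.

Match, No match, Match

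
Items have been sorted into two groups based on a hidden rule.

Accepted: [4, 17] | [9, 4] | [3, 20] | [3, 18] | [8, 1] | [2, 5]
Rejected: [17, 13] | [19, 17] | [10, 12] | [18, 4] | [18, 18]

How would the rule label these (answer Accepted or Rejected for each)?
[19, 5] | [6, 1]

Rejected, Accepted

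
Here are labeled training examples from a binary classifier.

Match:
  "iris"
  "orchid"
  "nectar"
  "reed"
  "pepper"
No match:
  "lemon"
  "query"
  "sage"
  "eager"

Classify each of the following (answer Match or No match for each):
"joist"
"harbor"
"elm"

No match, Match, No match

The common property of the 'Match' items is: even length AND contains 'r'. No 'No match' item has it.
"joist": length 5, no 'r', does not pass → No match. "harbor": length 6, has 'r', matches → Match. "elm": length 3, no 'r', does not pass → No match.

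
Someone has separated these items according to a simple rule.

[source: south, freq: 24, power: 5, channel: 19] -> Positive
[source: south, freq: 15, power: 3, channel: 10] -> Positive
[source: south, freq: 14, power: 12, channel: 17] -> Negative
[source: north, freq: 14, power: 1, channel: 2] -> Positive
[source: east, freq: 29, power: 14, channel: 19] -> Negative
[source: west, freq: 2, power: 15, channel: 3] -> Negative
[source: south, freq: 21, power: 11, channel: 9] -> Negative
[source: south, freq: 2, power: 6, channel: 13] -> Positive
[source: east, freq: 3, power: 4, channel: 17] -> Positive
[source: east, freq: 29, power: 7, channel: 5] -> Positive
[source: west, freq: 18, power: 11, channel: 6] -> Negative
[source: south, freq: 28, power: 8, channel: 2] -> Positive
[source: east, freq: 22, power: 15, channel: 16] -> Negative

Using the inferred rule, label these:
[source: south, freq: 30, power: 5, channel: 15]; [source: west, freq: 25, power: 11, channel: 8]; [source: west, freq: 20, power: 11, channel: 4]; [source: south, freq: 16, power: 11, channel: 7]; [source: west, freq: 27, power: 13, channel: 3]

Positive, Negative, Negative, Negative, Negative

One predicate separates the groups cleanly: power ≤ 8.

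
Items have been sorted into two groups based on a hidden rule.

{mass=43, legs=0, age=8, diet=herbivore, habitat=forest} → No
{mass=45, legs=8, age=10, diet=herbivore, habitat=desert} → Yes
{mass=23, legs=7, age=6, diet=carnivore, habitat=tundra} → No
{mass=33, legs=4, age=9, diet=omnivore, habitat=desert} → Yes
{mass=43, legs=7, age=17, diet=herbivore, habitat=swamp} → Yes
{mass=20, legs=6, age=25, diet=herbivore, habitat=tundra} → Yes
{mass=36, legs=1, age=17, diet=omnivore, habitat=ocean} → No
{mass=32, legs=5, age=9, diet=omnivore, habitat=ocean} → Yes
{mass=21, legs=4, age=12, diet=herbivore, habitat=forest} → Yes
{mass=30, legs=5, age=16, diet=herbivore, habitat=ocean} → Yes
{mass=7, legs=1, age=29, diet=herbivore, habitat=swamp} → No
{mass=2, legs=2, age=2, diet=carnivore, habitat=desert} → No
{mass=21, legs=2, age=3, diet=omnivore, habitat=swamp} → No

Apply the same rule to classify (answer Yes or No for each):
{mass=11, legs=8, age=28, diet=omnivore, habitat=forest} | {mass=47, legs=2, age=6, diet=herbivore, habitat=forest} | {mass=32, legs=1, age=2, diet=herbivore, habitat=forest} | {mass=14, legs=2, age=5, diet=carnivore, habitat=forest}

Yes, No, No, No

The distinguishing property — legs ≥ 2 AND age ≥ 8 — holds for all the 'Yes' cases and none of the 'No' cases.
{mass=11, legs=8, age=28, diet=omnivore, habitat=forest}: legs = 8, age = 28 — satisfies this, so Yes.
{mass=47, legs=2, age=6, diet=herbivore, habitat=forest}: legs = 2, age = 6 — does not fit, so No.
{mass=32, legs=1, age=2, diet=herbivore, habitat=forest}: legs = 1, age = 2 — does not fit, so No.
{mass=14, legs=2, age=5, diet=carnivore, habitat=forest}: legs = 2, age = 5 — does not fit, so No.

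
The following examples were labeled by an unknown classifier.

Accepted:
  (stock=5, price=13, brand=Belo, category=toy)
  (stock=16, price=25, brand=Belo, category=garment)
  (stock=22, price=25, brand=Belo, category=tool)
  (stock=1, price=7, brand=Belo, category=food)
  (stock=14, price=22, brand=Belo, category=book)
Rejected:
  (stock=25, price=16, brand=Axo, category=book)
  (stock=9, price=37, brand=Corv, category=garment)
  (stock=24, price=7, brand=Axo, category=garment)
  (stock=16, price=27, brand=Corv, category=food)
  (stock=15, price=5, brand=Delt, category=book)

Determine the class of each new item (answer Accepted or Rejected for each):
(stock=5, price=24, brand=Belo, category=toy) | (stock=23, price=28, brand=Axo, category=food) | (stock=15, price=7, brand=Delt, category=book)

Accepted, Rejected, Rejected

The classifier is using: brand is Belo.
(stock=5, price=24, brand=Belo, category=toy): brand is Belo — fits, so Accepted. (stock=23, price=28, brand=Axo, category=food): brand is Axo — doesn't match, so Rejected. (stock=15, price=7, brand=Delt, category=book): brand is Delt — doesn't match, so Rejected.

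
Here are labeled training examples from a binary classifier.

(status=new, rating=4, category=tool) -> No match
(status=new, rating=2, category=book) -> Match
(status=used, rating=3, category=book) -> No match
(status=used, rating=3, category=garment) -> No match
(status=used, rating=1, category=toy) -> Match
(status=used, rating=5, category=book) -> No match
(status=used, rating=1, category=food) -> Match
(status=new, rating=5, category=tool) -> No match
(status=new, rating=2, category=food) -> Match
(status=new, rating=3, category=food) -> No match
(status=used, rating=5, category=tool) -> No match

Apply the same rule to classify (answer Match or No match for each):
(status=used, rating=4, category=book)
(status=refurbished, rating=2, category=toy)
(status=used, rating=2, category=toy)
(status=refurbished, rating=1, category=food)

No match, Match, Match, Match

'Match' ⟺ rating ≤ 2.
(status=used, rating=4, category=book): rating = 4, doesn't match → No match. (status=refurbished, rating=2, category=toy): rating = 2, qualifies → Match. (status=used, rating=2, category=toy): rating = 2, qualifies → Match. (status=refurbished, rating=1, category=food): rating = 1, qualifies → Match.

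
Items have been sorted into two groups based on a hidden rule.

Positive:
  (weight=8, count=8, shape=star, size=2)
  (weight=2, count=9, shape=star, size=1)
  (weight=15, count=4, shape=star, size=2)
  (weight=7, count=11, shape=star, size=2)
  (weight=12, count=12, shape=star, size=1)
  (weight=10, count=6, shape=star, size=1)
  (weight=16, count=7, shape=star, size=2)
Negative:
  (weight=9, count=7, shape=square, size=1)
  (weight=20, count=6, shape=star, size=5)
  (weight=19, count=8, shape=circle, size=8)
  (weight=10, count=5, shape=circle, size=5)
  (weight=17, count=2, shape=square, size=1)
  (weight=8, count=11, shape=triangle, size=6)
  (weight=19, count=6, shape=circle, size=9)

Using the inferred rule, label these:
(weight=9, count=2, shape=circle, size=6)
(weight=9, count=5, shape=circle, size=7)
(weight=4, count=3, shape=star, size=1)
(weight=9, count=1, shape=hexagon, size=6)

Negative, Negative, Positive, Negative

One predicate separates the groups cleanly: shape is star AND size ≤ 2.
(weight=9, count=2, shape=circle, size=6): shape is circle, size = 6 — doesn't qualify, so Negative. (weight=9, count=5, shape=circle, size=7): shape is circle, size = 7 — doesn't qualify, so Negative. (weight=4, count=3, shape=star, size=1): shape is star, size = 1 — checks out, so Positive. (weight=9, count=1, shape=hexagon, size=6): shape is hexagon, size = 6 — doesn't qualify, so Negative.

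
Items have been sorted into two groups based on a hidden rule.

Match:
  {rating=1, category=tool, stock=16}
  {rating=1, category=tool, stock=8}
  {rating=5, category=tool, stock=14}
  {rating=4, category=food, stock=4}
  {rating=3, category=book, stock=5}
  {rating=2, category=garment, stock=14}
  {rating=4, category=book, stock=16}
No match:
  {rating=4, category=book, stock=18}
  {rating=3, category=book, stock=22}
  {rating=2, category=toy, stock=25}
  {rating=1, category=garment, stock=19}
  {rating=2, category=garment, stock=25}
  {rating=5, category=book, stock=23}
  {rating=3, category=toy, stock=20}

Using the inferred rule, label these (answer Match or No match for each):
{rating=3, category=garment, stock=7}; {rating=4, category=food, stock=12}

The common property of the 'Match' items is: stock ≤ 16. No 'No match' item has it.

Match, Match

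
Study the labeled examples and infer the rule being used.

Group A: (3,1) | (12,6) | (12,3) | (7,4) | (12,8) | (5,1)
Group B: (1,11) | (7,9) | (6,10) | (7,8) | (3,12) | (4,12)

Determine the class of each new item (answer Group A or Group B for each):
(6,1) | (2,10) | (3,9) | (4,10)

Group A, Group B, Group B, Group B

The common property of the 'Group A' items is: first > second. No 'Group B' item has it.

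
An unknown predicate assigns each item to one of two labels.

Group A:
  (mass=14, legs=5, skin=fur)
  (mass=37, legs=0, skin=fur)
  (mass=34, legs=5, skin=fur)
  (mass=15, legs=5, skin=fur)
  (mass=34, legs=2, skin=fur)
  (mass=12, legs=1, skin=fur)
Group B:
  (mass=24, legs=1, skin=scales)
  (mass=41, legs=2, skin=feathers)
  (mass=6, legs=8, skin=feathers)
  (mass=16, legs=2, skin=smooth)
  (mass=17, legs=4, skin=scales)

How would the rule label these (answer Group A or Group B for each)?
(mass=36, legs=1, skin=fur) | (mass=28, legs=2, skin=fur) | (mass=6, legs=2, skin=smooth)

Group A, Group A, Group B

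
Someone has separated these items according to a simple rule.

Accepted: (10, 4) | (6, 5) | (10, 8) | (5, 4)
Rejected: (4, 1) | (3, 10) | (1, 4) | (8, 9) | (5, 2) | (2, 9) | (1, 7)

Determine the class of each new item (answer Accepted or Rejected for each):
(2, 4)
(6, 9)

One predicate separates the groups cleanly: first > second AND sum ≥ 8.
(2, 4): Rejected (2 < 4, 2+4 = 6). (6, 9): Rejected (6 < 9, 6+9 = 15).

Rejected, Rejected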